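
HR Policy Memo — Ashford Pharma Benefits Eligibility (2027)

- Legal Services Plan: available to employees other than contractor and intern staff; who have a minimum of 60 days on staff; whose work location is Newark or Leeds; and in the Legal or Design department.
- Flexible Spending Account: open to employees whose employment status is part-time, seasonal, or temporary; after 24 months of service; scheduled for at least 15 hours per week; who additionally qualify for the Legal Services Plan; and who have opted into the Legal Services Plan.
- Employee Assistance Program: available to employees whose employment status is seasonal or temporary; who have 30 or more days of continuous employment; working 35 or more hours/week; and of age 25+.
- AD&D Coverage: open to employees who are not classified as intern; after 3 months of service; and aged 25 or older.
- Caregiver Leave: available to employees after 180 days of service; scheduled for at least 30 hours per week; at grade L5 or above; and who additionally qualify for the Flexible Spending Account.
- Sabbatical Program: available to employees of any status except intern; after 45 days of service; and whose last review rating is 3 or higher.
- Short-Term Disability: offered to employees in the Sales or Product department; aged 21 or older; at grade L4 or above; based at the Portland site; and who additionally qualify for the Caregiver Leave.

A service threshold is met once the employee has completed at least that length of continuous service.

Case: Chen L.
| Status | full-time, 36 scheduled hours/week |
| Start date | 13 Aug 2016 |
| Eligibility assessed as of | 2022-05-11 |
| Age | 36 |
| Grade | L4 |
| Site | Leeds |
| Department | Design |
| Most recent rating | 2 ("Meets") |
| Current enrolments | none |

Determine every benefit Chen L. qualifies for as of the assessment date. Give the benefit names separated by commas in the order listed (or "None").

Legal Services Plan, AD&D Coverage

Service from 13 Aug 2016 to 2022-05-11: 2097 days.
Legal Services Plan — status full-time ✓ (not excluded); service 2097 days ≥ 60 days ✓; site Leeds ✓; dept Design ✓ → eligible.
Flexible Spending Account — status full-time ✗ (requires part-time, seasonal, or temporary) → not eligible.
Employee Assistance Program — status full-time ✗ (requires seasonal or temporary) → not eligible.
AD&D Coverage — status full-time ✓ (not excluded); service 2097 days ≥ 3 months (≈90 days) ✓; age 36 ≥ 25 ✓ → eligible.
Caregiver Leave — service 2097 days ≥ 180 days ✓; 36 hrs/wk ≥ 30 ✓; grade L4 < L5 ✗ → not eligible.
Sabbatical Program — status full-time ✓ (not excluded); service 2097 days ≥ 45 days ✓; rating 2 < 3 ✗ → not eligible.
Short-Term Disability — dept Design ✗ → not eligible.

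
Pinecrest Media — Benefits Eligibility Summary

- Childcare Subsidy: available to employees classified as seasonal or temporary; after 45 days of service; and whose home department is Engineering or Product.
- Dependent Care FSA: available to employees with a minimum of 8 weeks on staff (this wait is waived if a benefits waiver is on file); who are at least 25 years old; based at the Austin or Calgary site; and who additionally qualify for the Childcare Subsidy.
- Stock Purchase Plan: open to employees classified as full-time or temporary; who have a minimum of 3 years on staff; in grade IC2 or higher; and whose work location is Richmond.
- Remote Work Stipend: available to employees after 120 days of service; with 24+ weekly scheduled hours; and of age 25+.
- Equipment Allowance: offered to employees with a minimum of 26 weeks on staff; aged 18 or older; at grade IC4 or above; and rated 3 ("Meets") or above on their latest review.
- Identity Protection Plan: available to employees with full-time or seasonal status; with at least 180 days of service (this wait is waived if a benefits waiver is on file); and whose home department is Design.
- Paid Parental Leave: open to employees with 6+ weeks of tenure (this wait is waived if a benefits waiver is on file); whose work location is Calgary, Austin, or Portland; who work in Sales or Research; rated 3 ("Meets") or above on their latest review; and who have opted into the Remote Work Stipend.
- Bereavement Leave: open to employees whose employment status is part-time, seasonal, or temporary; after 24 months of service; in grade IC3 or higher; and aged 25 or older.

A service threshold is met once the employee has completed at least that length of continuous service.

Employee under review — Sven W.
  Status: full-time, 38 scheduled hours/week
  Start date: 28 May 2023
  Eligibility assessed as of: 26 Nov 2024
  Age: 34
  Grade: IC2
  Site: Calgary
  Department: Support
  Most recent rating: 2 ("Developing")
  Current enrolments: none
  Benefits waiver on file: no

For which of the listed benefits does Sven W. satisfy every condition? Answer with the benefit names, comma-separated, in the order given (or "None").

Service from 28 May 2023 to 26 Nov 2024: 548 days.
Childcare Subsidy — status full-time ✗ (requires seasonal or temporary) → not eligible.
Dependent Care FSA — no waiver, service 548 days ≥ 8 weeks (≈56 days) ✓; age 34 ≥ 25 ✓; site Calgary ✓; not eligible for Childcare Subsidy ✗ → not eligible.
Stock Purchase Plan — status full-time ✓; service 548 days < 3 years (≈1095 days) ✗ → not eligible.
Remote Work Stipend — service 548 days ≥ 120 days ✓; 38 hrs/wk ≥ 24 ✓; age 34 ≥ 25 ✓ → eligible.
Equipment Allowance — service 548 days ≥ 26 weeks (≈182 days) ✓; age 34 ≥ 18 ✓; grade IC2 < IC4 ✗ → not eligible.
Identity Protection Plan — status full-time ✓; no waiver, service 548 days ≥ 180 days ✓; dept Support ✗ → not eligible.
Paid Parental Leave — no waiver, service 548 days ≥ 6 weeks (≈42 days) ✓; site Calgary ✓; dept Support ✗ → not eligible.
Bereavement Leave — status full-time ✗ (requires part-time, seasonal, or temporary) → not eligible.

Remote Work Stipend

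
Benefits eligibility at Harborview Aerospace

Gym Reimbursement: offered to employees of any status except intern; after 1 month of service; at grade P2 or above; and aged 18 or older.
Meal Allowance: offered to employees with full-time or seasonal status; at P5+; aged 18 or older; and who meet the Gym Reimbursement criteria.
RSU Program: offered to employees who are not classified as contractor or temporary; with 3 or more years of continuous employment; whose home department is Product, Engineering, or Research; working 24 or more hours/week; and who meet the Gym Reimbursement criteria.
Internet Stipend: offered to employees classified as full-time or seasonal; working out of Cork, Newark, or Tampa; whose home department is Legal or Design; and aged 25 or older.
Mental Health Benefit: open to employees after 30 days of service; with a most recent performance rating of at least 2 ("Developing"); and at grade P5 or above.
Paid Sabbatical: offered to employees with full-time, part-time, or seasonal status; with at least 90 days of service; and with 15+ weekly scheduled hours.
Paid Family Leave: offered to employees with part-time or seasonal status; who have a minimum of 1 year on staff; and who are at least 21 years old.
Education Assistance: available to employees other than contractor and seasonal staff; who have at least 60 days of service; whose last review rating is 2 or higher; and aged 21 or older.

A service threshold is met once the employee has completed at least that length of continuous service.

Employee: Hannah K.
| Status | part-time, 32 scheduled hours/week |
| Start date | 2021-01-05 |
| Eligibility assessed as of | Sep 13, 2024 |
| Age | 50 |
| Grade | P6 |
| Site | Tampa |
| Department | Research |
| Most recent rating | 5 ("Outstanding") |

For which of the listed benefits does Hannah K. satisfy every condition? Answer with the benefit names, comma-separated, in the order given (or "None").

Gym Reimbursement, RSU Program, Mental Health Benefit, Paid Sabbatical, Paid Family Leave, Education Assistance

Service from 2021-01-05 to Sep 13, 2024: 1347 days.
Gym Reimbursement — status part-time ✓ (not excluded); service 1347 days ≥ 1 month (≈30 days) ✓; grade P6 ≥ P2 ✓; age 50 ≥ 18 ✓ → eligible.
Meal Allowance — status part-time ✗ (requires full-time or seasonal) → not eligible.
RSU Program — status part-time ✓ (not excluded); service 1347 days ≥ 3 years (≈1095 days) ✓; dept Research ✓; 32 hrs/wk ≥ 24 ✓; eligible for Gym Reimbursement ✓ → eligible.
Internet Stipend — status part-time ✗ (requires full-time or seasonal) → not eligible.
Mental Health Benefit — service 1347 days ≥ 30 days ✓; rating 5 ≥ 2 ✓; grade P6 ≥ P5 ✓ → eligible.
Paid Sabbatical — status part-time ✓; service 1347 days ≥ 90 days ✓; 32 hrs/wk ≥ 15 ✓ → eligible.
Paid Family Leave — status part-time ✓; service 1347 days ≥ 1 year (≈365 days) ✓; age 50 ≥ 21 ✓ → eligible.
Education Assistance — status part-time ✓ (not excluded); service 1347 days ≥ 60 days ✓; rating 5 ≥ 2 ✓; age 50 ≥ 21 ✓ → eligible.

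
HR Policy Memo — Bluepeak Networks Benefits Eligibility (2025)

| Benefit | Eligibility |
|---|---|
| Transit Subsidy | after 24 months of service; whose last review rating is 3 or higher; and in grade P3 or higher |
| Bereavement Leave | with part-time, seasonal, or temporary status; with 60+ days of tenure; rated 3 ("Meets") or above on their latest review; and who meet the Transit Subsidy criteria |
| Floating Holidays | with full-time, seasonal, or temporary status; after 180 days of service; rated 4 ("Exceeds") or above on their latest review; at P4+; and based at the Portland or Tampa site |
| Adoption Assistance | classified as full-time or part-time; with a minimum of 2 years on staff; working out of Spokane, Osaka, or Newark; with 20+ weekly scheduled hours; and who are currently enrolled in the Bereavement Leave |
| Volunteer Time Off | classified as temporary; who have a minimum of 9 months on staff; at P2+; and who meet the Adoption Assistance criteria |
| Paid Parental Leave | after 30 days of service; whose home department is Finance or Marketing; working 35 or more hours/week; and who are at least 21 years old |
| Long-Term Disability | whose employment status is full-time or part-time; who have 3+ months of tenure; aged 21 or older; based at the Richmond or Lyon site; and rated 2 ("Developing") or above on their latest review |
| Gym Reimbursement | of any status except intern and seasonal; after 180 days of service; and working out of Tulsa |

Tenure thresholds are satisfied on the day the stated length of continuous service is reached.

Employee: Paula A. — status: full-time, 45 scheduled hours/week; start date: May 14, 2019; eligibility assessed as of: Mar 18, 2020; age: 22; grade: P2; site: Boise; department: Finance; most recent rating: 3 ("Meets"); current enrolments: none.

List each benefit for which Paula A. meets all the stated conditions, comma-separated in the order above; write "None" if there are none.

Service from May 14, 2019 to Mar 18, 2020: 309 days.
Transit Subsidy — service 309 days < 24 months (≈720 days) ✗ → not eligible.
Bereavement Leave — status full-time ✗ (requires part-time, seasonal, or temporary) → not eligible.
Floating Holidays — status full-time ✓; service 309 days ≥ 180 days ✓; rating 3 < 4 ✗ → not eligible.
Adoption Assistance — status full-time ✓; service 309 days < 2 years (≈730 days) ✗ → not eligible.
Volunteer Time Off — status full-time ✗ (requires temporary) → not eligible.
Paid Parental Leave — service 309 days ≥ 30 days ✓; dept Finance ✓; 45 hrs/wk ≥ 35 ✓; age 22 ≥ 21 ✓ → eligible.
Long-Term Disability — status full-time ✓; service 309 days ≥ 3 months (≈90 days) ✓; age 22 ≥ 21 ✓; site Boise ✗ (not Richmond or Lyon) → not eligible.
Gym Reimbursement — status full-time ✓ (not excluded); service 309 days ≥ 180 days ✓; site Boise ✗ (not Tulsa) → not eligible.

Paid Parental Leave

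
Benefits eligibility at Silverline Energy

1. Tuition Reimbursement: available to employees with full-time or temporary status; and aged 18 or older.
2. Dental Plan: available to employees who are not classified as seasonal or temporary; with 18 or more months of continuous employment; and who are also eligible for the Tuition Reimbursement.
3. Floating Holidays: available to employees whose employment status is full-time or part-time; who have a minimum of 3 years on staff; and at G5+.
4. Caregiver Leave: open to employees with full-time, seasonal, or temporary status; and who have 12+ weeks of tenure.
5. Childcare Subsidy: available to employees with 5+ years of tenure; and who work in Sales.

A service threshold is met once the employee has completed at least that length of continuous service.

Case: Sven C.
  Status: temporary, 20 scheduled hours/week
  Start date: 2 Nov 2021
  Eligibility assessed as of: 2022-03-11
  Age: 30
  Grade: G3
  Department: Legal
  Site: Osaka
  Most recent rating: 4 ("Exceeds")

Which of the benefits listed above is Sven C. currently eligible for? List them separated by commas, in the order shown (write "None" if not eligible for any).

Tuition Reimbursement, Caregiver Leave

Service from 2 Nov 2021 to 2022-03-11: 129 days.
Tuition Reimbursement — status temporary ✓; age 30 ≥ 18 ✓ → eligible.
Dental Plan — status temporary ✗ (excluded) → not eligible.
Floating Holidays — status temporary ✗ (requires full-time or part-time) → not eligible.
Caregiver Leave — status temporary ✓; service 129 days ≥ 12 weeks (≈84 days) ✓ → eligible.
Childcare Subsidy — service 129 days < 5 years (≈1825 days) ✗ → not eligible.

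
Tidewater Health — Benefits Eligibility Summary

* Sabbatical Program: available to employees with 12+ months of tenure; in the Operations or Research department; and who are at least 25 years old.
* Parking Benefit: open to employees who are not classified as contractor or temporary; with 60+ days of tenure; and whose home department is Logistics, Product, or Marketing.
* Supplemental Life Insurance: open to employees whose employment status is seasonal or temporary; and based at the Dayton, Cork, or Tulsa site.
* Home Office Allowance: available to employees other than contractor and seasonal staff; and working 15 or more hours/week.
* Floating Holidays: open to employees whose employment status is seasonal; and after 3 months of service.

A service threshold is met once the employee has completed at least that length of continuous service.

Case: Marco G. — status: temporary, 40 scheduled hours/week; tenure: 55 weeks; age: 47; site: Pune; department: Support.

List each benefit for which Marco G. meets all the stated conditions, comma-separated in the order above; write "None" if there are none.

Sabbatical Program — service 55 weeks ≥ 12 months (≈360 days) ✓; dept Support ✗ → not eligible.
Parking Benefit — status temporary ✗ (excluded) → not eligible.
Supplemental Life Insurance — status temporary ✓; site Pune ✗ (not Dayton, Cork, or Tulsa) → not eligible.
Home Office Allowance — status temporary ✓ (not excluded); 40 hrs/wk ≥ 15 ✓ → eligible.
Floating Holidays — status temporary ✗ (requires seasonal) → not eligible.

Home Office Allowance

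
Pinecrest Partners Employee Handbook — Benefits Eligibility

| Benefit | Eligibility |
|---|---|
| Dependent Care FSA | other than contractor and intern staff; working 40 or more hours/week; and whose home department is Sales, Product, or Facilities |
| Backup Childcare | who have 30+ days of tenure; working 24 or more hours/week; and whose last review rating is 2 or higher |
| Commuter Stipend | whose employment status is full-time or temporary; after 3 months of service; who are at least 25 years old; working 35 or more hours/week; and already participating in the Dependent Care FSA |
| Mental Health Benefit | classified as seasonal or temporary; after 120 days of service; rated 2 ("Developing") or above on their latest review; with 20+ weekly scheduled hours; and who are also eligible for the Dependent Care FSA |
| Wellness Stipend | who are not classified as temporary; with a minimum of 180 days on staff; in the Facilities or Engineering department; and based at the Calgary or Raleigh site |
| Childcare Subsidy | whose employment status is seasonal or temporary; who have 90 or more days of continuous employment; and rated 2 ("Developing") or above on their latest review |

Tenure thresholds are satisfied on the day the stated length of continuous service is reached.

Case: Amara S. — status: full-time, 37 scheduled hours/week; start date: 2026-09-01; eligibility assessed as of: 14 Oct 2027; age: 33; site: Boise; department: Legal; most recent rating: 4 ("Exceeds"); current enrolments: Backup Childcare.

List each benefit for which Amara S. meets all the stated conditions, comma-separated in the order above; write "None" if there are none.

Service from 2026-09-01 to 14 Oct 2027: 408 days.
Dependent Care FSA — status full-time ✓ (not excluded); 37 hrs/wk < 40 ✗ → not eligible.
Backup Childcare — service 408 days ≥ 30 days ✓; 37 hrs/wk ≥ 24 ✓; rating 4 ≥ 2 ✓ → eligible.
Commuter Stipend — status full-time ✓; service 408 days ≥ 3 months (≈90 days) ✓; age 33 ≥ 25 ✓; 37 hrs/wk ≥ 35 ✓; not enrolled in Dependent Care FSA ✗ → not eligible.
Mental Health Benefit — status full-time ✗ (requires seasonal or temporary) → not eligible.
Wellness Stipend — status full-time ✓ (not excluded); service 408 days ≥ 180 days ✓; dept Legal ✗ → not eligible.
Childcare Subsidy — status full-time ✗ (requires seasonal or temporary) → not eligible.

Backup Childcare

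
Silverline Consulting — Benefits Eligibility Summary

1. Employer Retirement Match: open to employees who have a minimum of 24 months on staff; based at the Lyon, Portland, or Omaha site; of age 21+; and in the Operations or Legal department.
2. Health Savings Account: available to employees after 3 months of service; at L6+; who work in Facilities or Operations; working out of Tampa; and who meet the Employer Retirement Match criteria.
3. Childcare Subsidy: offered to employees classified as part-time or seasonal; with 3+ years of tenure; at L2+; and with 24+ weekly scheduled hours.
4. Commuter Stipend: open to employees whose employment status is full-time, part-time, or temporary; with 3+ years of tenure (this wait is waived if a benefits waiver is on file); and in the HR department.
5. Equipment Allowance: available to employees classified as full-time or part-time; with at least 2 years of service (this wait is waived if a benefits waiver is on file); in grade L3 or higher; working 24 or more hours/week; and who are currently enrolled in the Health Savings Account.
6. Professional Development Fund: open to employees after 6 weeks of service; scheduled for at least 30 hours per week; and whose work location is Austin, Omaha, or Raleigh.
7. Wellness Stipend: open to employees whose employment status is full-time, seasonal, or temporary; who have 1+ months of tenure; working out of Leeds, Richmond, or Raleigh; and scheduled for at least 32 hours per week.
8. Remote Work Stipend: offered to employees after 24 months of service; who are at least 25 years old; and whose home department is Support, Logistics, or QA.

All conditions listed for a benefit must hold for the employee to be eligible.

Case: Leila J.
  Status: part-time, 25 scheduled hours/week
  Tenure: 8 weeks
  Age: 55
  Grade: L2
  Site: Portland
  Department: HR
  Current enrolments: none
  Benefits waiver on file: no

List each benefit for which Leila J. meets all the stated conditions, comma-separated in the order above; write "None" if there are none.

None

Employer Retirement Match — service 8 weeks < 24 months (≈720 days) ✗ → not eligible.
Health Savings Account — service 8 weeks < 3 months (≈90 days) ✗ → not eligible.
Childcare Subsidy — status part-time ✓; service 8 weeks < 3 years (≈1095 days) ✗ → not eligible.
Commuter Stipend — status part-time ✓; no waiver, service 8 weeks < 3 years (≈1095 days) ✗ → not eligible.
Equipment Allowance — status part-time ✓; no waiver, service 8 weeks < 2 years (≈730 days) ✗ → not eligible.
Professional Development Fund — service 8 weeks ≥ 6 weeks ✓; 25 hrs/wk < 30 ✗ → not eligible.
Wellness Stipend — status part-time ✗ (requires full-time, seasonal, or temporary) → not eligible.
Remote Work Stipend — service 8 weeks < 24 months (≈720 days) ✗ → not eligible.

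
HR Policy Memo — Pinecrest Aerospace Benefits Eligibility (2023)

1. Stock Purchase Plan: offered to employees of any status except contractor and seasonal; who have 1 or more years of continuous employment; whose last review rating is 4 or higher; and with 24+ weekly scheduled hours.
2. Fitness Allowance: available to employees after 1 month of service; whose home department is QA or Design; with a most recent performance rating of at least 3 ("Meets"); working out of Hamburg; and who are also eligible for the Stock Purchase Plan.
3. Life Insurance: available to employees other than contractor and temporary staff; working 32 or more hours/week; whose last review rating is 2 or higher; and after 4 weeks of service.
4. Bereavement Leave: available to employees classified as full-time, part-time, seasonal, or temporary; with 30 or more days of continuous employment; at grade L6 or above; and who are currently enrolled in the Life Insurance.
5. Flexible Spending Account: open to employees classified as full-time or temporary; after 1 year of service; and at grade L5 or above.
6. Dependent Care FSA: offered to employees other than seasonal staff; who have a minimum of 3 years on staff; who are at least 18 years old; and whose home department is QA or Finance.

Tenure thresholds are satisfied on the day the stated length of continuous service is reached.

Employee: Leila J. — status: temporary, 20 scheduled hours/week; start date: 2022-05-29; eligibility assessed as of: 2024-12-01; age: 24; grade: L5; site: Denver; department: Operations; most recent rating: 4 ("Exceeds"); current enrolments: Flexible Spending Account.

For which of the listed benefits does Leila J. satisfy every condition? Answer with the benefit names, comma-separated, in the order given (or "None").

Service from 2022-05-29 to 2024-12-01: 917 days.
Stock Purchase Plan — status temporary ✓ (not excluded); service 917 days ≥ 1 year (≈365 days) ✓; rating 4 ≥ 4 ✓; 20 hrs/wk < 24 ✗ → not eligible.
Fitness Allowance — service 917 days ≥ 1 month (≈30 days) ✓; dept Operations ✗ → not eligible.
Life Insurance — status temporary ✗ (excluded) → not eligible.
Bereavement Leave — status temporary ✓; service 917 days ≥ 30 days ✓; grade L5 < L6 ✗ → not eligible.
Flexible Spending Account — status temporary ✓; service 917 days ≥ 1 year (≈365 days) ✓; grade L5 ≥ L5 ✓ → eligible.
Dependent Care FSA — status temporary ✓ (not excluded); service 917 days < 3 years (≈1095 days) ✗ → not eligible.

Flexible Spending Account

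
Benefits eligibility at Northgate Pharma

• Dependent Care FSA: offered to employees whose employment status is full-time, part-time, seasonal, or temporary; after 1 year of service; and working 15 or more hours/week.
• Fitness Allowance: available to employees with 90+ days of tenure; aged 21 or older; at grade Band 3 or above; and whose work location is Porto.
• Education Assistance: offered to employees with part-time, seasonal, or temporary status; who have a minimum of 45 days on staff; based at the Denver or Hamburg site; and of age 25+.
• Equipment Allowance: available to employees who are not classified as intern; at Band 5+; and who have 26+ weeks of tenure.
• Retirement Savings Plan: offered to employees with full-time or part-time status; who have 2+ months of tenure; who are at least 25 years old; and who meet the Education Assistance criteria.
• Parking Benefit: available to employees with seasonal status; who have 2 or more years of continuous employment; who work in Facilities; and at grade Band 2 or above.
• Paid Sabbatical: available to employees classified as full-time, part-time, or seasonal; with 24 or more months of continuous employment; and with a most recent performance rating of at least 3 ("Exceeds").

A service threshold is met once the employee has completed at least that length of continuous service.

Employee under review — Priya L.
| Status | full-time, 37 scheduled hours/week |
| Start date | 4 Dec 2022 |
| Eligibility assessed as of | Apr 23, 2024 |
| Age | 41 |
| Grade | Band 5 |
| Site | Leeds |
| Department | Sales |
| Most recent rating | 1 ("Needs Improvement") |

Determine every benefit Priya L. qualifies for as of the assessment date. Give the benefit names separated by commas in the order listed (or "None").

Dependent Care FSA, Equipment Allowance

Service from 4 Dec 2022 to Apr 23, 2024: 506 days.
Dependent Care FSA — status full-time ✓; service 506 days ≥ 1 year (≈365 days) ✓; 37 hrs/wk ≥ 15 ✓ → eligible.
Fitness Allowance — service 506 days ≥ 90 days ✓; age 41 ≥ 21 ✓; grade Band 5 ≥ Band 3 ✓; site Leeds ✗ (not Porto) → not eligible.
Education Assistance — status full-time ✗ (requires part-time, seasonal, or temporary) → not eligible.
Equipment Allowance — status full-time ✓ (not excluded); grade Band 5 ≥ Band 5 ✓; service 506 days ≥ 26 weeks (≈182 days) ✓ → eligible.
Retirement Savings Plan — status full-time ✓; service 506 days ≥ 2 months (≈60 days) ✓; age 41 ≥ 25 ✓; not eligible for Education Assistance ✗ → not eligible.
Parking Benefit — status full-time ✗ (requires seasonal) → not eligible.
Paid Sabbatical — status full-time ✓; service 506 days < 24 months (≈720 days) ✗ → not eligible.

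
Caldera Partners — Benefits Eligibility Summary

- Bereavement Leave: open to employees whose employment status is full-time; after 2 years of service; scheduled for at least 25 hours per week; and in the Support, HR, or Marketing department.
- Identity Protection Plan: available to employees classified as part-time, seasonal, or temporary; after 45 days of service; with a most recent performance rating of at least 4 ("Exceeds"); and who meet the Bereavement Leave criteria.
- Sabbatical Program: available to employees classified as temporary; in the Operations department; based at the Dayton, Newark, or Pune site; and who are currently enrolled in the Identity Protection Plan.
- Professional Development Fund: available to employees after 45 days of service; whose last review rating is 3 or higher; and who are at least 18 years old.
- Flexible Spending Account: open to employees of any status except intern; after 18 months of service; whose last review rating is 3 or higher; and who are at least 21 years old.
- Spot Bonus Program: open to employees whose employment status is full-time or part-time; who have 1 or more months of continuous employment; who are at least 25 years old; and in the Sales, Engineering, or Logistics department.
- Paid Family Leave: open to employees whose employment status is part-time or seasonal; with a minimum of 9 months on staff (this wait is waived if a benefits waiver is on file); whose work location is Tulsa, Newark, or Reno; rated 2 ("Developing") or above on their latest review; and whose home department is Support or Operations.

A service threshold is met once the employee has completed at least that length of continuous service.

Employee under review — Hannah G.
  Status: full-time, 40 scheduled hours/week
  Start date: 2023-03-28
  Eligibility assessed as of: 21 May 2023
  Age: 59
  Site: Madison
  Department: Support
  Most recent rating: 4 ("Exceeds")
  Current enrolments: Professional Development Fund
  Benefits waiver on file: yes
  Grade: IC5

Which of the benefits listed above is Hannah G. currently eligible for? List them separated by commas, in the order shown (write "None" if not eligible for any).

Service from 2023-03-28 to 21 May 2023: 54 days.
Bereavement Leave — status full-time ✓; service 54 days < 2 years (≈730 days) ✗ → not eligible.
Identity Protection Plan — status full-time ✗ (requires part-time, seasonal, or temporary) → not eligible.
Sabbatical Program — status full-time ✗ (requires temporary) → not eligible.
Professional Development Fund — service 54 days ≥ 45 days ✓; rating 4 ≥ 3 ✓; age 59 ≥ 18 ✓ → eligible.
Flexible Spending Account — status full-time ✓ (not excluded); service 54 days < 18 months (≈540 days) ✗ → not eligible.
Spot Bonus Program — status full-time ✓; service 54 days ≥ 1 month (≈30 days) ✓; age 59 ≥ 25 ✓; dept Support ✗ → not eligible.
Paid Family Leave — status full-time ✗ (requires part-time or seasonal) → not eligible.

Professional Development Fund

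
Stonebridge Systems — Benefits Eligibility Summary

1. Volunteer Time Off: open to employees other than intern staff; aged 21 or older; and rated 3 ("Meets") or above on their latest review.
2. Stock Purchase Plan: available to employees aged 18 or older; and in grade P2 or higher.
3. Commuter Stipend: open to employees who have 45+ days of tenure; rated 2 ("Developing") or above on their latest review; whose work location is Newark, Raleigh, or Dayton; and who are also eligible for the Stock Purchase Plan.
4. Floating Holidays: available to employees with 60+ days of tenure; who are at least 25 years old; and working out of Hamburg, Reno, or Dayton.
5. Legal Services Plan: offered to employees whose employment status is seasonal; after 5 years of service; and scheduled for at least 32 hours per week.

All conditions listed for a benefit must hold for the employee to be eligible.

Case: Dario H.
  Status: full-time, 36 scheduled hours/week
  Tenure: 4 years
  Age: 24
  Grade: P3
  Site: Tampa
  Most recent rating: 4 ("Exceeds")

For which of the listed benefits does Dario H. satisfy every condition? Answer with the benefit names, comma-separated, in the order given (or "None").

Volunteer Time Off, Stock Purchase Plan

Volunteer Time Off — status full-time ✓ (not excluded); age 24 ≥ 21 ✓; rating 4 ≥ 3 ✓ → eligible.
Stock Purchase Plan — age 24 ≥ 18 ✓; grade P3 ≥ P2 ✓ → eligible.
Commuter Stipend — service 4 years ≥ 45 days ✓; rating 4 ≥ 2 ✓; site Tampa ✗ (not Newark, Raleigh, or Dayton) → not eligible.
Floating Holidays — service 4 years ≥ 60 days ✓; age 24 < 25 ✗ → not eligible.
Legal Services Plan — status full-time ✗ (requires seasonal) → not eligible.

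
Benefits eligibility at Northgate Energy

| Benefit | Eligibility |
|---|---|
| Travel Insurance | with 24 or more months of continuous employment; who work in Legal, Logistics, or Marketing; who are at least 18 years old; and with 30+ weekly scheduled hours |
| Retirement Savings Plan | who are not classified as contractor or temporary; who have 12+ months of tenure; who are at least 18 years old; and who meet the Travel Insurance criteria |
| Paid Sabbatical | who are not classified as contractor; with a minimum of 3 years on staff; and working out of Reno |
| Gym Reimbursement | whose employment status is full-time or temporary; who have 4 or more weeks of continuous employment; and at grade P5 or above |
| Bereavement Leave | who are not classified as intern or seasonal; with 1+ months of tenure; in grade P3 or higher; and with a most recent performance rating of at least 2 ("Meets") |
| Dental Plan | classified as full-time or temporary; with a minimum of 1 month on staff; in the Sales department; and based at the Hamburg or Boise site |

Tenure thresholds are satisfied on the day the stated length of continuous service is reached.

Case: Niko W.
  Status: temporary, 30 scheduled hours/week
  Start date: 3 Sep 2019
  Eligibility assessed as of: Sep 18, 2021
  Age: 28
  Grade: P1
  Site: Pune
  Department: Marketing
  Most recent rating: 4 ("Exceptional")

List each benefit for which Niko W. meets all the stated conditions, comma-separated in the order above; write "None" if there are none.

Service from 3 Sep 2019 to Sep 18, 2021: 746 days.
Travel Insurance — service 746 days ≥ 24 months (≈720 days) ✓; dept Marketing ✓; age 28 ≥ 18 ✓; 30 hrs/wk ≥ 30 ✓ → eligible.
Retirement Savings Plan — status temporary ✗ (excluded) → not eligible.
Paid Sabbatical — status temporary ✓ (not excluded); service 746 days < 3 years (≈1095 days) ✗ → not eligible.
Gym Reimbursement — status temporary ✓; service 746 days ≥ 4 weeks (≈28 days) ✓; grade P1 < P5 ✗ → not eligible.
Bereavement Leave — status temporary ✓ (not excluded); service 746 days ≥ 1 month (≈30 days) ✓; grade P1 < P3 ✗ → not eligible.
Dental Plan — status temporary ✓; service 746 days ≥ 1 month (≈30 days) ✓; dept Marketing ✗ → not eligible.

Travel Insurance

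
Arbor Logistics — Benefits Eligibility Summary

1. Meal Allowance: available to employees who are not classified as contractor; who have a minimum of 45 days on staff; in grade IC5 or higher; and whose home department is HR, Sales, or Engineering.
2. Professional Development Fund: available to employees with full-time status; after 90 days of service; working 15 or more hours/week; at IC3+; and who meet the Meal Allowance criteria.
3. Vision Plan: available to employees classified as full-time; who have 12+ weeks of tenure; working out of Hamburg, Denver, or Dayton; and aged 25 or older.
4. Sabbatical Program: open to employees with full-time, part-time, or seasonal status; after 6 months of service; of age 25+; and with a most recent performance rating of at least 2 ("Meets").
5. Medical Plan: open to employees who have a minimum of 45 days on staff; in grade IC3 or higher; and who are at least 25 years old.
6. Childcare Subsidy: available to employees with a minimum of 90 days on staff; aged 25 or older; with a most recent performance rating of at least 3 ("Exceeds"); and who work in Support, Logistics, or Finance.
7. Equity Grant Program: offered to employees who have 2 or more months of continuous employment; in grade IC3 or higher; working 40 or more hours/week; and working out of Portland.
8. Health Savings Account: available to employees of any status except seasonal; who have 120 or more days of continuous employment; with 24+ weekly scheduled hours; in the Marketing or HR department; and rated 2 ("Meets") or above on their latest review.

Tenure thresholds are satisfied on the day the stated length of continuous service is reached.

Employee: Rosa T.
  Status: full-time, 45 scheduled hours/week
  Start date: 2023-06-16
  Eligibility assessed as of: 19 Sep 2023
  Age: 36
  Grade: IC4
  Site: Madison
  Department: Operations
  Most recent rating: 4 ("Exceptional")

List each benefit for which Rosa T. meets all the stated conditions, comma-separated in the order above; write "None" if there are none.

Service from 2023-06-16 to 19 Sep 2023: 95 days.
Meal Allowance — status full-time ✓ (not excluded); service 95 days ≥ 45 days ✓; grade IC4 < IC5 ✗ → not eligible.
Professional Development Fund — status full-time ✓; service 95 days ≥ 90 days ✓; 45 hrs/wk ≥ 15 ✓; grade IC4 ≥ IC3 ✓; not eligible for Meal Allowance ✗ → not eligible.
Vision Plan — status full-time ✓; service 95 days ≥ 12 weeks (≈84 days) ✓; site Madison ✗ (not Hamburg, Denver, or Dayton) → not eligible.
Sabbatical Program — status full-time ✓; service 95 days < 6 months (≈180 days) ✗ → not eligible.
Medical Plan — service 95 days ≥ 45 days ✓; grade IC4 ≥ IC3 ✓; age 36 ≥ 25 ✓ → eligible.
Childcare Subsidy — service 95 days ≥ 90 days ✓; age 36 ≥ 25 ✓; rating 4 ≥ 3 ✓; dept Operations ✗ → not eligible.
Equity Grant Program — service 95 days ≥ 2 months (≈60 days) ✓; grade IC4 ≥ IC3 ✓; 45 hrs/wk ≥ 40 ✓; site Madison ✗ (not Portland) → not eligible.
Health Savings Account — status full-time ✓ (not excluded); service 95 days < 120 days ✗ → not eligible.

Medical Plan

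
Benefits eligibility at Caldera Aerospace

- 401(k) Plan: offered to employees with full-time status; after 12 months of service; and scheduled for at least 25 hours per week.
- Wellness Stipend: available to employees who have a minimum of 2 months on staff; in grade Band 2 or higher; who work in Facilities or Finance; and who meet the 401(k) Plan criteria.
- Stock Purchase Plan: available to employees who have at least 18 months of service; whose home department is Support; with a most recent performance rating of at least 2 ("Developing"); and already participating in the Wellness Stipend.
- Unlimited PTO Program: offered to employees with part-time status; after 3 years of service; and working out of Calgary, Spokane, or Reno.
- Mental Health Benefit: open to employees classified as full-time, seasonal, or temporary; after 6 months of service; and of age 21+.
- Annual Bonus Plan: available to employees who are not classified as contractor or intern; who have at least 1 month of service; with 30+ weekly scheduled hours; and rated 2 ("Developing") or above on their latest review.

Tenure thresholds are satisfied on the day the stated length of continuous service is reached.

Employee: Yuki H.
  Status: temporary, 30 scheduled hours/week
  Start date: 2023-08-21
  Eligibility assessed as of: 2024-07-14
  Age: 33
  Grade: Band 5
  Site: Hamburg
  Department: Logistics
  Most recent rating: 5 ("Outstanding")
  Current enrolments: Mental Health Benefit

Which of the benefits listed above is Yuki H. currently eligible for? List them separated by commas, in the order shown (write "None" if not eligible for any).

Mental Health Benefit, Annual Bonus Plan

Service from 2023-08-21 to 2024-07-14: 328 days.
401(k) Plan — status temporary ✗ (requires full-time) → not eligible.
Wellness Stipend — service 328 days ≥ 2 months (≈60 days) ✓; grade Band 5 ≥ Band 2 ✓; dept Logistics ✗ → not eligible.
Stock Purchase Plan — service 328 days < 18 months (≈540 days) ✗ → not eligible.
Unlimited PTO Program — status temporary ✗ (requires part-time) → not eligible.
Mental Health Benefit — status temporary ✓; service 328 days ≥ 6 months (≈180 days) ✓; age 33 ≥ 21 ✓ → eligible.
Annual Bonus Plan — status temporary ✓ (not excluded); service 328 days ≥ 1 month (≈30 days) ✓; 30 hrs/wk ≥ 30 ✓; rating 5 ≥ 2 ✓ → eligible.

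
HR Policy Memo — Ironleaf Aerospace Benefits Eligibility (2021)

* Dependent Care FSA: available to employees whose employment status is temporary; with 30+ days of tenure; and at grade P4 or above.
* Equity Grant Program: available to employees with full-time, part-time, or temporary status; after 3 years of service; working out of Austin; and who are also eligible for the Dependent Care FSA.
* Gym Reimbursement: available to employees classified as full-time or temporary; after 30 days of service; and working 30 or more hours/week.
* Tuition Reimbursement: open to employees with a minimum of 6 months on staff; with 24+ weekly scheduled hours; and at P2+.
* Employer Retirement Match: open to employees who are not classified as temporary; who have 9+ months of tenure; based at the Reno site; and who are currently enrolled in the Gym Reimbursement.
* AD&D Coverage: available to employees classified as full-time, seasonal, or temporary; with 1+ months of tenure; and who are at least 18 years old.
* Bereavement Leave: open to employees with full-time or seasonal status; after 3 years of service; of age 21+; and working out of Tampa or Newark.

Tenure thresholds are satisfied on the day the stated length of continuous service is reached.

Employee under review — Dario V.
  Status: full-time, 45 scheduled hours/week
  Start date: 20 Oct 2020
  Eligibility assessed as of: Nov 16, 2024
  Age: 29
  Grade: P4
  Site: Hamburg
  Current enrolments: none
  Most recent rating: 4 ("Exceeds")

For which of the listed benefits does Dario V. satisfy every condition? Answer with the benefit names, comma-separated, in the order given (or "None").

Service from 20 Oct 2020 to Nov 16, 2024: 1488 days.
Dependent Care FSA — status full-time ✗ (requires temporary) → not eligible.
Equity Grant Program — status full-time ✓; service 1488 days ≥ 3 years (≈1095 days) ✓; site Hamburg ✗ (not Austin) → not eligible.
Gym Reimbursement — status full-time ✓; service 1488 days ≥ 30 days ✓; 45 hrs/wk ≥ 30 ✓ → eligible.
Tuition Reimbursement — service 1488 days ≥ 6 months (≈180 days) ✓; 45 hrs/wk ≥ 24 ✓; grade P4 ≥ P2 ✓ → eligible.
Employer Retirement Match — status full-time ✓ (not excluded); service 1488 days ≥ 9 months (≈270 days) ✓; site Hamburg ✗ (not Reno) → not eligible.
AD&D Coverage — status full-time ✓; service 1488 days ≥ 1 month (≈30 days) ✓; age 29 ≥ 18 ✓ → eligible.
Bereavement Leave — status full-time ✓; service 1488 days ≥ 3 years (≈1095 days) ✓; age 29 ≥ 21 ✓; site Hamburg ✗ (not Tampa or Newark) → not eligible.

Gym Reimbursement, Tuition Reimbursement, AD&D Coverage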